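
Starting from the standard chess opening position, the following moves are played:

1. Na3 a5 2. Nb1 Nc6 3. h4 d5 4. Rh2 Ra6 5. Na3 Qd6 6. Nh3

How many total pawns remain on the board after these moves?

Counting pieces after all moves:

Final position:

  a b c d e f g h
  ─────────────────
8│· · ♝ · ♚ ♝ ♞ ♜│8
7│· ♟ ♟ · ♟ ♟ ♟ ♟│7
6│♜ · ♞ ♛ · · · ·│6
5│♟ · · ♟ · · · ·│5
4│· · · · · · · ♙│4
3│♘ · · · · · · ♘│3
2│♙ ♙ ♙ ♙ ♙ ♙ ♙ ♖│2
1│♖ · ♗ ♕ ♔ ♗ · ·│1
  ─────────────────
  a b c d e f g h


16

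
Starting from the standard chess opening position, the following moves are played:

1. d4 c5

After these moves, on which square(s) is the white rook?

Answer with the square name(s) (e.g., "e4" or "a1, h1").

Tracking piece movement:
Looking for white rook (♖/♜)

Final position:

  a b c d e f g h
  ─────────────────
8│♜ ♞ ♝ ♛ ♚ ♝ ♞ ♜│8
7│♟ ♟ · ♟ ♟ ♟ ♟ ♟│7
6│· · · · · · · ·│6
5│· · ♟ · · · · ·│5
4│· · · ♙ · · · ·│4
3│· · · · · · · ·│3
2│♙ ♙ ♙ · ♙ ♙ ♙ ♙│2
1│♖ ♘ ♗ ♕ ♔ ♗ ♘ ♖│1
  ─────────────────
  a b c d e f g h


a1, h1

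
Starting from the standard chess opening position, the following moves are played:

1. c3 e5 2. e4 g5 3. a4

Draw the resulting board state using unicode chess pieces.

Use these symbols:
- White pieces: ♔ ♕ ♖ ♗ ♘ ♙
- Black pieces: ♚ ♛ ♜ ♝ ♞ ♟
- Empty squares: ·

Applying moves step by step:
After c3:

♜ ♞ ♝ ♛ ♚ ♝ ♞ ♜
♟ ♟ ♟ ♟ ♟ ♟ ♟ ♟
· · · · · · · ·
· · · · · · · ·
· · · · · · · ·
· · ♙ · · · · ·
♙ ♙ · ♙ ♙ ♙ ♙ ♙
♖ ♘ ♗ ♕ ♔ ♗ ♘ ♖


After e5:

♜ ♞ ♝ ♛ ♚ ♝ ♞ ♜
♟ ♟ ♟ ♟ · ♟ ♟ ♟
· · · · · · · ·
· · · · ♟ · · ·
· · · · · · · ·
· · ♙ · · · · ·
♙ ♙ · ♙ ♙ ♙ ♙ ♙
♖ ♘ ♗ ♕ ♔ ♗ ♘ ♖


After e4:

♜ ♞ ♝ ♛ ♚ ♝ ♞ ♜
♟ ♟ ♟ ♟ · ♟ ♟ ♟
· · · · · · · ·
· · · · ♟ · · ·
· · · · ♙ · · ·
· · ♙ · · · · ·
♙ ♙ · ♙ · ♙ ♙ ♙
♖ ♘ ♗ ♕ ♔ ♗ ♘ ♖


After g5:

♜ ♞ ♝ ♛ ♚ ♝ ♞ ♜
♟ ♟ ♟ ♟ · ♟ · ♟
· · · · · · · ·
· · · · ♟ · ♟ ·
· · · · ♙ · · ·
· · ♙ · · · · ·
♙ ♙ · ♙ · ♙ ♙ ♙
♖ ♘ ♗ ♕ ♔ ♗ ♘ ♖


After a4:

♜ ♞ ♝ ♛ ♚ ♝ ♞ ♜
♟ ♟ ♟ ♟ · ♟ · ♟
· · · · · · · ·
· · · · ♟ · ♟ ·
♙ · · · ♙ · · ·
· · ♙ · · · · ·
· ♙ · ♙ · ♙ ♙ ♙
♖ ♘ ♗ ♕ ♔ ♗ ♘ ♖



  a b c d e f g h
  ─────────────────
8│♜ ♞ ♝ ♛ ♚ ♝ ♞ ♜│8
7│♟ ♟ ♟ ♟ · ♟ · ♟│7
6│· · · · · · · ·│6
5│· · · · ♟ · ♟ ·│5
4│♙ · · · ♙ · · ·│4
3│· · ♙ · · · · ·│3
2│· ♙ · ♙ · ♙ ♙ ♙│2
1│♖ ♘ ♗ ♕ ♔ ♗ ♘ ♖│1
  ─────────────────
  a b c d e f g h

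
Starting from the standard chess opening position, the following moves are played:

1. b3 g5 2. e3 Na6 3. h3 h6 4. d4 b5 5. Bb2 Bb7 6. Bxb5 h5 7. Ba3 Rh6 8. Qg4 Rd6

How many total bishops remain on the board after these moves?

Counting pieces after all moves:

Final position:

  a b c d e f g h
  ─────────────────
8│♜ · · ♛ ♚ ♝ ♞ ·│8
7│♟ ♝ ♟ ♟ ♟ ♟ · ·│7
6│♞ · · ♜ · · · ·│6
5│· ♗ · · · · ♟ ♟│5
4│· · · ♙ · · ♕ ·│4
3│♗ ♙ · · ♙ · · ♙│3
2│♙ · ♙ · · ♙ ♙ ·│2
1│♖ ♘ · · ♔ · ♘ ♖│1
  ─────────────────
  a b c d e f g h


4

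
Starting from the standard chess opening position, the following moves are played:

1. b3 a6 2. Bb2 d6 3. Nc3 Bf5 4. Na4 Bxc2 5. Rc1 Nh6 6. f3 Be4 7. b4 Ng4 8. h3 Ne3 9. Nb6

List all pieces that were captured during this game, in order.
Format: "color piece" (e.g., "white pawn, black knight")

Tracking captures:
  Bxc2: captured white pawn

white pawn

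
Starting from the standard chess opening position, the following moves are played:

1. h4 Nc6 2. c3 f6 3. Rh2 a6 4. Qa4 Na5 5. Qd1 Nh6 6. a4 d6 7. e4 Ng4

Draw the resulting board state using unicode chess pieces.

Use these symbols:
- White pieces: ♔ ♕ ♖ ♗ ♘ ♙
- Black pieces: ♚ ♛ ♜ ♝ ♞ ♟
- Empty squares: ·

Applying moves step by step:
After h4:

♜ ♞ ♝ ♛ ♚ ♝ ♞ ♜
♟ ♟ ♟ ♟ ♟ ♟ ♟ ♟
· · · · · · · ·
· · · · · · · ·
· · · · · · · ♙
· · · · · · · ·
♙ ♙ ♙ ♙ ♙ ♙ ♙ ·
♖ ♘ ♗ ♕ ♔ ♗ ♘ ♖


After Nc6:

♜ · ♝ ♛ ♚ ♝ ♞ ♜
♟ ♟ ♟ ♟ ♟ ♟ ♟ ♟
· · ♞ · · · · ·
· · · · · · · ·
· · · · · · · ♙
· · · · · · · ·
♙ ♙ ♙ ♙ ♙ ♙ ♙ ·
♖ ♘ ♗ ♕ ♔ ♗ ♘ ♖


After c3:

♜ · ♝ ♛ ♚ ♝ ♞ ♜
♟ ♟ ♟ ♟ ♟ ♟ ♟ ♟
· · ♞ · · · · ·
· · · · · · · ·
· · · · · · · ♙
· · ♙ · · · · ·
♙ ♙ · ♙ ♙ ♙ ♙ ·
♖ ♘ ♗ ♕ ♔ ♗ ♘ ♖


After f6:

♜ · ♝ ♛ ♚ ♝ ♞ ♜
♟ ♟ ♟ ♟ ♟ · ♟ ♟
· · ♞ · · ♟ · ·
· · · · · · · ·
· · · · · · · ♙
· · ♙ · · · · ·
♙ ♙ · ♙ ♙ ♙ ♙ ·
♖ ♘ ♗ ♕ ♔ ♗ ♘ ♖


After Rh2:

♜ · ♝ ♛ ♚ ♝ ♞ ♜
♟ ♟ ♟ ♟ ♟ · ♟ ♟
· · ♞ · · ♟ · ·
· · · · · · · ·
· · · · · · · ♙
· · ♙ · · · · ·
♙ ♙ · ♙ ♙ ♙ ♙ ♖
♖ ♘ ♗ ♕ ♔ ♗ ♘ ·


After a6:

♜ · ♝ ♛ ♚ ♝ ♞ ♜
· ♟ ♟ ♟ ♟ · ♟ ♟
♟ · ♞ · · ♟ · ·
· · · · · · · ·
· · · · · · · ♙
· · ♙ · · · · ·
♙ ♙ · ♙ ♙ ♙ ♙ ♖
♖ ♘ ♗ ♕ ♔ ♗ ♘ ·


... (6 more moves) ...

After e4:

♜ · ♝ ♛ ♚ ♝ · ♜
· ♟ ♟ · ♟ · ♟ ♟
♟ · · ♟ · ♟ · ♞
♞ · · · · · · ·
♙ · · · ♙ · · ♙
· · ♙ · · · · ·
· ♙ · ♙ · ♙ ♙ ♖
♖ ♘ ♗ ♕ ♔ ♗ ♘ ·


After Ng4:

♜ · ♝ ♛ ♚ ♝ · ♜
· ♟ ♟ · ♟ · ♟ ♟
♟ · · ♟ · ♟ · ·
♞ · · · · · · ·
♙ · · · ♙ · ♞ ♙
· · ♙ · · · · ·
· ♙ · ♙ · ♙ ♙ ♖
♖ ♘ ♗ ♕ ♔ ♗ ♘ ·



  a b c d e f g h
  ─────────────────
8│♜ · ♝ ♛ ♚ ♝ · ♜│8
7│· ♟ ♟ · ♟ · ♟ ♟│7
6│♟ · · ♟ · ♟ · ·│6
5│♞ · · · · · · ·│5
4│♙ · · · ♙ · ♞ ♙│4
3│· · ♙ · · · · ·│3
2│· ♙ · ♙ · ♙ ♙ ♖│2
1│♖ ♘ ♗ ♕ ♔ ♗ ♘ ·│1
  ─────────────────
  a b c d e f g h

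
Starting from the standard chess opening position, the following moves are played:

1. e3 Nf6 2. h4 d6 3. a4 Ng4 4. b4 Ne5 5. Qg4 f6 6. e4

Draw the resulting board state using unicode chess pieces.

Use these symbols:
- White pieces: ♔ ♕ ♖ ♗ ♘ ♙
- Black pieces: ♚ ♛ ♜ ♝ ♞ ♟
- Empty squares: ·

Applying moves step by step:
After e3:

♜ ♞ ♝ ♛ ♚ ♝ ♞ ♜
♟ ♟ ♟ ♟ ♟ ♟ ♟ ♟
· · · · · · · ·
· · · · · · · ·
· · · · · · · ·
· · · · ♙ · · ·
♙ ♙ ♙ ♙ · ♙ ♙ ♙
♖ ♘ ♗ ♕ ♔ ♗ ♘ ♖


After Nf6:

♜ ♞ ♝ ♛ ♚ ♝ · ♜
♟ ♟ ♟ ♟ ♟ ♟ ♟ ♟
· · · · · ♞ · ·
· · · · · · · ·
· · · · · · · ·
· · · · ♙ · · ·
♙ ♙ ♙ ♙ · ♙ ♙ ♙
♖ ♘ ♗ ♕ ♔ ♗ ♘ ♖


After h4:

♜ ♞ ♝ ♛ ♚ ♝ · ♜
♟ ♟ ♟ ♟ ♟ ♟ ♟ ♟
· · · · · ♞ · ·
· · · · · · · ·
· · · · · · · ♙
· · · · ♙ · · ·
♙ ♙ ♙ ♙ · ♙ ♙ ·
♖ ♘ ♗ ♕ ♔ ♗ ♘ ♖


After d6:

♜ ♞ ♝ ♛ ♚ ♝ · ♜
♟ ♟ ♟ · ♟ ♟ ♟ ♟
· · · ♟ · ♞ · ·
· · · · · · · ·
· · · · · · · ♙
· · · · ♙ · · ·
♙ ♙ ♙ ♙ · ♙ ♙ ·
♖ ♘ ♗ ♕ ♔ ♗ ♘ ♖


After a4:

♜ ♞ ♝ ♛ ♚ ♝ · ♜
♟ ♟ ♟ · ♟ ♟ ♟ ♟
· · · ♟ · ♞ · ·
· · · · · · · ·
♙ · · · · · · ♙
· · · · ♙ · · ·
· ♙ ♙ ♙ · ♙ ♙ ·
♖ ♘ ♗ ♕ ♔ ♗ ♘ ♖


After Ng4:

♜ ♞ ♝ ♛ ♚ ♝ · ♜
♟ ♟ ♟ · ♟ ♟ ♟ ♟
· · · ♟ · · · ·
· · · · · · · ·
♙ · · · · · ♞ ♙
· · · · ♙ · · ·
· ♙ ♙ ♙ · ♙ ♙ ·
♖ ♘ ♗ ♕ ♔ ♗ ♘ ♖


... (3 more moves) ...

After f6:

♜ ♞ ♝ ♛ ♚ ♝ · ♜
♟ ♟ ♟ · ♟ · ♟ ♟
· · · ♟ · ♟ · ·
· · · · ♞ · · ·
♙ ♙ · · · · ♕ ♙
· · · · ♙ · · ·
· · ♙ ♙ · ♙ ♙ ·
♖ ♘ ♗ · ♔ ♗ ♘ ♖


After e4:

♜ ♞ ♝ ♛ ♚ ♝ · ♜
♟ ♟ ♟ · ♟ · ♟ ♟
· · · ♟ · ♟ · ·
· · · · ♞ · · ·
♙ ♙ · · ♙ · ♕ ♙
· · · · · · · ·
· · ♙ ♙ · ♙ ♙ ·
♖ ♘ ♗ · ♔ ♗ ♘ ♖



  a b c d e f g h
  ─────────────────
8│♜ ♞ ♝ ♛ ♚ ♝ · ♜│8
7│♟ ♟ ♟ · ♟ · ♟ ♟│7
6│· · · ♟ · ♟ · ·│6
5│· · · · ♞ · · ·│5
4│♙ ♙ · · ♙ · ♕ ♙│4
3│· · · · · · · ·│3
2│· · ♙ ♙ · ♙ ♙ ·│2
1│♖ ♘ ♗ · ♔ ♗ ♘ ♖│1
  ─────────────────
  a b c d e f g h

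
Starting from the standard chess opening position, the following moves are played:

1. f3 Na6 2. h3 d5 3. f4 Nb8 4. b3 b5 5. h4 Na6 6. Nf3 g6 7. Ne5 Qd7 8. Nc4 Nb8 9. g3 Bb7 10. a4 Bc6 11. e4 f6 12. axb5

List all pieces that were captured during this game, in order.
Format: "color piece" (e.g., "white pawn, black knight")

Tracking captures:
  axb5: captured black pawn

black pawn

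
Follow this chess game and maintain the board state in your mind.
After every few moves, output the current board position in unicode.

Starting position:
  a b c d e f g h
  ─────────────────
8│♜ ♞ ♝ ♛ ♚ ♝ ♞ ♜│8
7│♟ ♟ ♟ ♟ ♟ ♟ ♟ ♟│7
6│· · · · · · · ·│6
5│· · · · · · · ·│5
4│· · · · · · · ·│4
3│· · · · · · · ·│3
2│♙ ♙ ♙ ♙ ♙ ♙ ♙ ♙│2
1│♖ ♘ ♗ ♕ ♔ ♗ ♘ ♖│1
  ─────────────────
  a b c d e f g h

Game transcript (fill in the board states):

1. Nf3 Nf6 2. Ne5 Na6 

  a b c d e f g h
  ─────────────────
8│♜ · ♝ ♛ ♚ ♝ · ♜│8
7│♟ ♟ ♟ ♟ ♟ ♟ ♟ ♟│7
6│♞ · · · · ♞ · ·│6
5│· · · · ♘ · · ·│5
4│· · · · · · · ·│4
3│· · · · · · · ·│3
2│♙ ♙ ♙ ♙ ♙ ♙ ♙ ♙│2
1│♖ ♘ ♗ ♕ ♔ ♗ · ♖│1
  ─────────────────
  a b c d e f g h

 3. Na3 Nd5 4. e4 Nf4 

  a b c d e f g h
  ─────────────────
8│♜ · ♝ ♛ ♚ ♝ · ♜│8
7│♟ ♟ ♟ ♟ ♟ ♟ ♟ ♟│7
6│♞ · · · · · · ·│6
5│· · · · ♘ · · ·│5
4│· · · · ♙ ♞ · ·│4
3│♘ · · · · · · ·│3
2│♙ ♙ ♙ ♙ · ♙ ♙ ♙│2
1│♖ · ♗ ♕ ♔ ♗ · ♖│1
  ─────────────────
  a b c d e f g h

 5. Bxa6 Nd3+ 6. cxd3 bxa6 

  a b c d e f g h
  ─────────────────
8│♜ · ♝ ♛ ♚ ♝ · ♜│8
7│♟ · ♟ ♟ ♟ ♟ ♟ ♟│7
6│♟ · · · · · · ·│6
5│· · · · ♘ · · ·│5
4│· · · · ♙ · · ·│4
3│♘ · · ♙ · · · ·│3
2│♙ ♙ · ♙ · ♙ ♙ ♙│2
1│♖ · ♗ ♕ ♔ · · ♖│1
  ─────────────────
  a b c d e f g h

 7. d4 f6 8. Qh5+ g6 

  a b c d e f g h
  ─────────────────
8│♜ · ♝ ♛ ♚ ♝ · ♜│8
7│♟ · ♟ ♟ ♟ · · ♟│7
6│♟ · · · · ♟ ♟ ·│6
5│· · · · ♘ · · ♕│5
4│· · · ♙ ♙ · · ·│4
3│♘ · · · · · · ·│3
2│♙ ♙ · ♙ · ♙ ♙ ♙│2
1│♖ · ♗ · ♔ · · ♖│1
  ─────────────────
  a b c d e f g h

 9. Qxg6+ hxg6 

  a b c d e f g h
  ─────────────────
8│♜ · ♝ ♛ ♚ ♝ · ♜│8
7│♟ · ♟ ♟ ♟ · · ·│7
6│♟ · · · · ♟ ♟ ·│6
5│· · · · ♘ · · ·│5
4│· · · ♙ ♙ · · ·│4
3│♘ · · · · · · ·│3
2│♙ ♙ · ♙ · ♙ ♙ ♙│2
1│♖ · ♗ · ♔ · · ♖│1
  ─────────────────
  a b c d e f g h


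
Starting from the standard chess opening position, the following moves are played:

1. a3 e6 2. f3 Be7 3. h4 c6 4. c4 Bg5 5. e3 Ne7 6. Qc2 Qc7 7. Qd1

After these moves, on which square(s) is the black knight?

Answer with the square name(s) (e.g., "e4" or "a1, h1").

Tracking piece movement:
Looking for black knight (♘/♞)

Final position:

  a b c d e f g h
  ─────────────────
8│♜ ♞ ♝ · ♚ · · ♜│8
7│♟ ♟ ♛ ♟ ♞ ♟ ♟ ♟│7
6│· · ♟ · ♟ · · ·│6
5│· · · · · · ♝ ·│5
4│· · ♙ · · · · ♙│4
3│♙ · · · ♙ ♙ · ·│3
2│· ♙ · ♙ · · ♙ ·│2
1│♖ ♘ ♗ ♕ ♔ ♗ ♘ ♖│1
  ─────────────────
  a b c d e f g h


b8, e7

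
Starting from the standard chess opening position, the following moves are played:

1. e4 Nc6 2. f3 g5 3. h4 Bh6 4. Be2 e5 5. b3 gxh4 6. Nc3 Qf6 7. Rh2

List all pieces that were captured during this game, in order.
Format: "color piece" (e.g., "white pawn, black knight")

Tracking captures:
  gxh4: captured white pawn

white pawn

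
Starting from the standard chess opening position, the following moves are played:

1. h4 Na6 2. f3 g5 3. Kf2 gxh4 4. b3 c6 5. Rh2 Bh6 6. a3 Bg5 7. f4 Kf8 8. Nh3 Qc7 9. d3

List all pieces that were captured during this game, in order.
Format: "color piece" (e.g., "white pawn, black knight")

Tracking captures:
  gxh4: captured white pawn

white pawn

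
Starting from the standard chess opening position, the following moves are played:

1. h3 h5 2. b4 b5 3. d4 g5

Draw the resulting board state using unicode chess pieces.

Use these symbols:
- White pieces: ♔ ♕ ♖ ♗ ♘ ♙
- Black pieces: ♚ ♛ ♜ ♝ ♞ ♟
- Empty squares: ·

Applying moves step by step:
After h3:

♜ ♞ ♝ ♛ ♚ ♝ ♞ ♜
♟ ♟ ♟ ♟ ♟ ♟ ♟ ♟
· · · · · · · ·
· · · · · · · ·
· · · · · · · ·
· · · · · · · ♙
♙ ♙ ♙ ♙ ♙ ♙ ♙ ·
♖ ♘ ♗ ♕ ♔ ♗ ♘ ♖


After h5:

♜ ♞ ♝ ♛ ♚ ♝ ♞ ♜
♟ ♟ ♟ ♟ ♟ ♟ ♟ ·
· · · · · · · ·
· · · · · · · ♟
· · · · · · · ·
· · · · · · · ♙
♙ ♙ ♙ ♙ ♙ ♙ ♙ ·
♖ ♘ ♗ ♕ ♔ ♗ ♘ ♖


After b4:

♜ ♞ ♝ ♛ ♚ ♝ ♞ ♜
♟ ♟ ♟ ♟ ♟ ♟ ♟ ·
· · · · · · · ·
· · · · · · · ♟
· ♙ · · · · · ·
· · · · · · · ♙
♙ · ♙ ♙ ♙ ♙ ♙ ·
♖ ♘ ♗ ♕ ♔ ♗ ♘ ♖


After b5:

♜ ♞ ♝ ♛ ♚ ♝ ♞ ♜
♟ · ♟ ♟ ♟ ♟ ♟ ·
· · · · · · · ·
· ♟ · · · · · ♟
· ♙ · · · · · ·
· · · · · · · ♙
♙ · ♙ ♙ ♙ ♙ ♙ ·
♖ ♘ ♗ ♕ ♔ ♗ ♘ ♖


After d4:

♜ ♞ ♝ ♛ ♚ ♝ ♞ ♜
♟ · ♟ ♟ ♟ ♟ ♟ ·
· · · · · · · ·
· ♟ · · · · · ♟
· ♙ · ♙ · · · ·
· · · · · · · ♙
♙ · ♙ · ♙ ♙ ♙ ·
♖ ♘ ♗ ♕ ♔ ♗ ♘ ♖


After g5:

♜ ♞ ♝ ♛ ♚ ♝ ♞ ♜
♟ · ♟ ♟ ♟ ♟ · ·
· · · · · · · ·
· ♟ · · · · ♟ ♟
· ♙ · ♙ · · · ·
· · · · · · · ♙
♙ · ♙ · ♙ ♙ ♙ ·
♖ ♘ ♗ ♕ ♔ ♗ ♘ ♖



  a b c d e f g h
  ─────────────────
8│♜ ♞ ♝ ♛ ♚ ♝ ♞ ♜│8
7│♟ · ♟ ♟ ♟ ♟ · ·│7
6│· · · · · · · ·│6
5│· ♟ · · · · ♟ ♟│5
4│· ♙ · ♙ · · · ·│4
3│· · · · · · · ♙│3
2│♙ · ♙ · ♙ ♙ ♙ ·│2
1│♖ ♘ ♗ ♕ ♔ ♗ ♘ ♖│1
  ─────────────────
  a b c d e f g h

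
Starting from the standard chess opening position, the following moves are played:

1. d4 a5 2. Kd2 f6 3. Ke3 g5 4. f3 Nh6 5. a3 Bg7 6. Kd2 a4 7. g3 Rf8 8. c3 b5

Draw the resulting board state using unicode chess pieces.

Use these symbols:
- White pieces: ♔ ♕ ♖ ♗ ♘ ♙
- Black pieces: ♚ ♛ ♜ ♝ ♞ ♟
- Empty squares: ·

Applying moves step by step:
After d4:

♜ ♞ ♝ ♛ ♚ ♝ ♞ ♜
♟ ♟ ♟ ♟ ♟ ♟ ♟ ♟
· · · · · · · ·
· · · · · · · ·
· · · ♙ · · · ·
· · · · · · · ·
♙ ♙ ♙ · ♙ ♙ ♙ ♙
♖ ♘ ♗ ♕ ♔ ♗ ♘ ♖


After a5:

♜ ♞ ♝ ♛ ♚ ♝ ♞ ♜
· ♟ ♟ ♟ ♟ ♟ ♟ ♟
· · · · · · · ·
♟ · · · · · · ·
· · · ♙ · · · ·
· · · · · · · ·
♙ ♙ ♙ · ♙ ♙ ♙ ♙
♖ ♘ ♗ ♕ ♔ ♗ ♘ ♖


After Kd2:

♜ ♞ ♝ ♛ ♚ ♝ ♞ ♜
· ♟ ♟ ♟ ♟ ♟ ♟ ♟
· · · · · · · ·
♟ · · · · · · ·
· · · ♙ · · · ·
· · · · · · · ·
♙ ♙ ♙ ♔ ♙ ♙ ♙ ♙
♖ ♘ ♗ ♕ · ♗ ♘ ♖


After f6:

♜ ♞ ♝ ♛ ♚ ♝ ♞ ♜
· ♟ ♟ ♟ ♟ · ♟ ♟
· · · · · ♟ · ·
♟ · · · · · · ·
· · · ♙ · · · ·
· · · · · · · ·
♙ ♙ ♙ ♔ ♙ ♙ ♙ ♙
♖ ♘ ♗ ♕ · ♗ ♘ ♖


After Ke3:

♜ ♞ ♝ ♛ ♚ ♝ ♞ ♜
· ♟ ♟ ♟ ♟ · ♟ ♟
· · · · · ♟ · ·
♟ · · · · · · ·
· · · ♙ · · · ·
· · · · ♔ · · ·
♙ ♙ ♙ · ♙ ♙ ♙ ♙
♖ ♘ ♗ ♕ · ♗ ♘ ♖


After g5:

♜ ♞ ♝ ♛ ♚ ♝ ♞ ♜
· ♟ ♟ ♟ ♟ · · ♟
· · · · · ♟ · ·
♟ · · · · · ♟ ·
· · · ♙ · · · ·
· · · · ♔ · · ·
♙ ♙ ♙ · ♙ ♙ ♙ ♙
♖ ♘ ♗ ♕ · ♗ ♘ ♖


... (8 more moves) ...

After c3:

♜ ♞ ♝ ♛ ♚ ♜ · ·
· ♟ ♟ ♟ ♟ · ♝ ♟
· · · · · ♟ · ♞
· · · · · · ♟ ·
♟ · · ♙ · · · ·
♙ · ♙ · · ♙ ♙ ·
· ♙ · ♔ ♙ · · ♙
♖ ♘ ♗ ♕ · ♗ ♘ ♖


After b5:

♜ ♞ ♝ ♛ ♚ ♜ · ·
· · ♟ ♟ ♟ · ♝ ♟
· · · · · ♟ · ♞
· ♟ · · · · ♟ ·
♟ · · ♙ · · · ·
♙ · ♙ · · ♙ ♙ ·
· ♙ · ♔ ♙ · · ♙
♖ ♘ ♗ ♕ · ♗ ♘ ♖



  a b c d e f g h
  ─────────────────
8│♜ ♞ ♝ ♛ ♚ ♜ · ·│8
7│· · ♟ ♟ ♟ · ♝ ♟│7
6│· · · · · ♟ · ♞│6
5│· ♟ · · · · ♟ ·│5
4│♟ · · ♙ · · · ·│4
3│♙ · ♙ · · ♙ ♙ ·│3
2│· ♙ · ♔ ♙ · · ♙│2
1│♖ ♘ ♗ ♕ · ♗ ♘ ♖│1
  ─────────────────
  a b c d e f g h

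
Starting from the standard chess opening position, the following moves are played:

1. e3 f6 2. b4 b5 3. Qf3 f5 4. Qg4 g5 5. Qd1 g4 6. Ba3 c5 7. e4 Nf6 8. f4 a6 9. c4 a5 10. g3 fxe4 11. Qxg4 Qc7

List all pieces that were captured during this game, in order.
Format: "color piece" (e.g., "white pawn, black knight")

Tracking captures:
  fxe4: captured white pawn
  Qxg4: captured black pawn

white pawn, black pawn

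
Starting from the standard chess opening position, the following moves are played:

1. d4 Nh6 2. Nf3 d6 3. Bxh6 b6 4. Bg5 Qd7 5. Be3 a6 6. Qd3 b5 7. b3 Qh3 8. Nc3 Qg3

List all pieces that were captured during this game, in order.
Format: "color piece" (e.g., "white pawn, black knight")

Tracking captures:
  Bxh6: captured black knight

black knight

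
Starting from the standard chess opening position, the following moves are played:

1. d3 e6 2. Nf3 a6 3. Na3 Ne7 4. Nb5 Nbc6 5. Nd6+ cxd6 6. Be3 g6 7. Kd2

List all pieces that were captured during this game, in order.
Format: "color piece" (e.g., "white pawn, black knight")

Tracking captures:
  cxd6: captured white knight

white knight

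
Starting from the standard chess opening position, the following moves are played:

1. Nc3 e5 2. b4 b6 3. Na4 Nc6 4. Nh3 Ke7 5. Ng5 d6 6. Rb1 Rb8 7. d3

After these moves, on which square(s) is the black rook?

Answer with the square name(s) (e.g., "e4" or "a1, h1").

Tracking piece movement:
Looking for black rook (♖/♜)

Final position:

  a b c d e f g h
  ─────────────────
8│· ♜ ♝ ♛ · ♝ ♞ ♜│8
7│♟ · ♟ · ♚ ♟ ♟ ♟│7
6│· ♟ ♞ ♟ · · · ·│6
5│· · · · ♟ · ♘ ·│5
4│♘ ♙ · · · · · ·│4
3│· · · ♙ · · · ·│3
2│♙ · ♙ · ♙ ♙ ♙ ♙│2
1│· ♖ ♗ ♕ ♔ ♗ · ♖│1
  ─────────────────
  a b c d e f g h


b8, h8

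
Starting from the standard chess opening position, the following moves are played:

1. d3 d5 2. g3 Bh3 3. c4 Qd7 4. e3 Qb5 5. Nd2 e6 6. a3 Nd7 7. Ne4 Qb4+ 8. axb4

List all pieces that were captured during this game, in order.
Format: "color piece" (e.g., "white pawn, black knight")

Tracking captures:
  axb4: captured black queen

black queen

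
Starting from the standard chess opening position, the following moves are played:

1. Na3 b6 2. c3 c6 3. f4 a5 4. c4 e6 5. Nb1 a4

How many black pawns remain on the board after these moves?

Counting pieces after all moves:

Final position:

  a b c d e f g h
  ─────────────────
8│♜ ♞ ♝ ♛ ♚ ♝ ♞ ♜│8
7│· · · ♟ · ♟ ♟ ♟│7
6│· ♟ ♟ · ♟ · · ·│6
5│· · · · · · · ·│5
4│♟ · ♙ · · ♙ · ·│4
3│· · · · · · · ·│3
2│♙ ♙ · ♙ ♙ · ♙ ♙│2
1│♖ ♘ ♗ ♕ ♔ ♗ ♘ ♖│1
  ─────────────────
  a b c d e f g h


8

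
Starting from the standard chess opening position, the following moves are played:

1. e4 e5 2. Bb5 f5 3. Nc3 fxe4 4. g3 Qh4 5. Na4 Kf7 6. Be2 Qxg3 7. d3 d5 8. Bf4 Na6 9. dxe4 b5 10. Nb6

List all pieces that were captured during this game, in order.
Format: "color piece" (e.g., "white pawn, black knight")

Tracking captures:
  fxe4: captured white pawn
  Qxg3: captured white pawn
  dxe4: captured black pawn

white pawn, white pawn, black pawn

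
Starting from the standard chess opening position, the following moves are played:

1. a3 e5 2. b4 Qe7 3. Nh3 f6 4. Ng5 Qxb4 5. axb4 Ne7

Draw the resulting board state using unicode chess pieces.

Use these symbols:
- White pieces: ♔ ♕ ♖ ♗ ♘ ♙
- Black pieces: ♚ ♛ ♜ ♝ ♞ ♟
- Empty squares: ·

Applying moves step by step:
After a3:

♜ ♞ ♝ ♛ ♚ ♝ ♞ ♜
♟ ♟ ♟ ♟ ♟ ♟ ♟ ♟
· · · · · · · ·
· · · · · · · ·
· · · · · · · ·
♙ · · · · · · ·
· ♙ ♙ ♙ ♙ ♙ ♙ ♙
♖ ♘ ♗ ♕ ♔ ♗ ♘ ♖


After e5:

♜ ♞ ♝ ♛ ♚ ♝ ♞ ♜
♟ ♟ ♟ ♟ · ♟ ♟ ♟
· · · · · · · ·
· · · · ♟ · · ·
· · · · · · · ·
♙ · · · · · · ·
· ♙ ♙ ♙ ♙ ♙ ♙ ♙
♖ ♘ ♗ ♕ ♔ ♗ ♘ ♖


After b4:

♜ ♞ ♝ ♛ ♚ ♝ ♞ ♜
♟ ♟ ♟ ♟ · ♟ ♟ ♟
· · · · · · · ·
· · · · ♟ · · ·
· ♙ · · · · · ·
♙ · · · · · · ·
· · ♙ ♙ ♙ ♙ ♙ ♙
♖ ♘ ♗ ♕ ♔ ♗ ♘ ♖


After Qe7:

♜ ♞ ♝ · ♚ ♝ ♞ ♜
♟ ♟ ♟ ♟ ♛ ♟ ♟ ♟
· · · · · · · ·
· · · · ♟ · · ·
· ♙ · · · · · ·
♙ · · · · · · ·
· · ♙ ♙ ♙ ♙ ♙ ♙
♖ ♘ ♗ ♕ ♔ ♗ ♘ ♖


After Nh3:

♜ ♞ ♝ · ♚ ♝ ♞ ♜
♟ ♟ ♟ ♟ ♛ ♟ ♟ ♟
· · · · · · · ·
· · · · ♟ · · ·
· ♙ · · · · · ·
♙ · · · · · · ♘
· · ♙ ♙ ♙ ♙ ♙ ♙
♖ ♘ ♗ ♕ ♔ ♗ · ♖


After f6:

♜ ♞ ♝ · ♚ ♝ ♞ ♜
♟ ♟ ♟ ♟ ♛ · ♟ ♟
· · · · · ♟ · ·
· · · · ♟ · · ·
· ♙ · · · · · ·
♙ · · · · · · ♘
· · ♙ ♙ ♙ ♙ ♙ ♙
♖ ♘ ♗ ♕ ♔ ♗ · ♖


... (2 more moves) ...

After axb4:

♜ ♞ ♝ · ♚ ♝ ♞ ♜
♟ ♟ ♟ ♟ · · ♟ ♟
· · · · · ♟ · ·
· · · · ♟ · ♘ ·
· ♙ · · · · · ·
· · · · · · · ·
· · ♙ ♙ ♙ ♙ ♙ ♙
♖ ♘ ♗ ♕ ♔ ♗ · ♖


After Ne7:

♜ ♞ ♝ · ♚ ♝ · ♜
♟ ♟ ♟ ♟ ♞ · ♟ ♟
· · · · · ♟ · ·
· · · · ♟ · ♘ ·
· ♙ · · · · · ·
· · · · · · · ·
· · ♙ ♙ ♙ ♙ ♙ ♙
♖ ♘ ♗ ♕ ♔ ♗ · ♖



  a b c d e f g h
  ─────────────────
8│♜ ♞ ♝ · ♚ ♝ · ♜│8
7│♟ ♟ ♟ ♟ ♞ · ♟ ♟│7
6│· · · · · ♟ · ·│6
5│· · · · ♟ · ♘ ·│5
4│· ♙ · · · · · ·│4
3│· · · · · · · ·│3
2│· · ♙ ♙ ♙ ♙ ♙ ♙│2
1│♖ ♘ ♗ ♕ ♔ ♗ · ♖│1
  ─────────────────
  a b c d e f g h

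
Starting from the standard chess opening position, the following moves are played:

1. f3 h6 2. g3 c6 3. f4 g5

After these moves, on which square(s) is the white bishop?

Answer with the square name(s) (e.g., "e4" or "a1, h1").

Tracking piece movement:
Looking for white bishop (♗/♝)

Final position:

  a b c d e f g h
  ─────────────────
8│♜ ♞ ♝ ♛ ♚ ♝ ♞ ♜│8
7│♟ ♟ · ♟ ♟ ♟ · ·│7
6│· · ♟ · · · · ♟│6
5│· · · · · · ♟ ·│5
4│· · · · · ♙ · ·│4
3│· · · · · · ♙ ·│3
2│♙ ♙ ♙ ♙ ♙ · · ♙│2
1│♖ ♘ ♗ ♕ ♔ ♗ ♘ ♖│1
  ─────────────────
  a b c d e f g h


c1, f1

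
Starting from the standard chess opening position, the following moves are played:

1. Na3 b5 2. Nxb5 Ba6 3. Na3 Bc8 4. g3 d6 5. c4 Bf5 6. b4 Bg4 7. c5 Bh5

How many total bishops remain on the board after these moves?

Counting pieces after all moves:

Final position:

  a b c d e f g h
  ─────────────────
8│♜ ♞ · ♛ ♚ ♝ ♞ ♜│8
7│♟ · ♟ · ♟ ♟ ♟ ♟│7
6│· · · ♟ · · · ·│6
5│· · ♙ · · · · ♝│5
4│· ♙ · · · · · ·│4
3│♘ · · · · · ♙ ·│3
2│♙ · · ♙ ♙ ♙ · ♙│2
1│♖ · ♗ ♕ ♔ ♗ ♘ ♖│1
  ─────────────────
  a b c d e f g h


4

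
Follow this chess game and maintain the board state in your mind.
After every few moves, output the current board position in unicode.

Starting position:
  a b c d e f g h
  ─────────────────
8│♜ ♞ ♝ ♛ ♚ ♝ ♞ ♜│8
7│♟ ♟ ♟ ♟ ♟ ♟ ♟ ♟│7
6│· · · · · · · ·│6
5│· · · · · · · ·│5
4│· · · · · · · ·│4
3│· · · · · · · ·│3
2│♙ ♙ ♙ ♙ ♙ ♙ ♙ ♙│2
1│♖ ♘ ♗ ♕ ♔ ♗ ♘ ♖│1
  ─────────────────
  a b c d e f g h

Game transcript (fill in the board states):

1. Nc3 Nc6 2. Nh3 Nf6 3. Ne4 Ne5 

  a b c d e f g h
  ─────────────────
8│♜ · ♝ ♛ ♚ ♝ · ♜│8
7│♟ ♟ ♟ ♟ ♟ ♟ ♟ ♟│7
6│· · · · · ♞ · ·│6
5│· · · · ♞ · · ·│5
4│· · · · ♘ · · ·│4
3│· · · · · · · ♘│3
2│♙ ♙ ♙ ♙ ♙ ♙ ♙ ♙│2
1│♖ · ♗ ♕ ♔ ♗ · ♖│1
  ─────────────────
  a b c d e f g h

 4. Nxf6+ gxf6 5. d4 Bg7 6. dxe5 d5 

  a b c d e f g h
  ─────────────────
8│♜ · ♝ ♛ ♚ · · ♜│8
7│♟ ♟ ♟ · ♟ ♟ ♝ ♟│7
6│· · · · · ♟ · ·│6
5│· · · ♟ ♙ · · ·│5
4│· · · · · · · ·│4
3│· · · · · · · ♘│3
2│♙ ♙ ♙ · ♙ ♙ ♙ ♙│2
1│♖ · ♗ ♕ ♔ ♗ · ♖│1
  ─────────────────
  a b c d e f g h

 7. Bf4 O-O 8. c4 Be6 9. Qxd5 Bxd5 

  a b c d e f g h
  ─────────────────
8│♜ · · ♛ · ♜ ♚ ·│8
7│♟ ♟ ♟ · ♟ ♟ ♝ ♟│7
6│· · · · · ♟ · ·│6
5│· · · ♝ ♙ · · ·│5
4│· · ♙ · · ♗ · ·│4
3│· · · · · · · ♘│3
2│♙ ♙ · · ♙ ♙ ♙ ♙│2
1│♖ · · · ♔ ♗ · ♖│1
  ─────────────────
  a b c d e f g h

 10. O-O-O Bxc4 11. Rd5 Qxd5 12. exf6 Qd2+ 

  a b c d e f g h
  ─────────────────
8│♜ · · · · ♜ ♚ ·│8
7│♟ ♟ ♟ · ♟ ♟ ♝ ♟│7
6│· · · · · ♙ · ·│6
5│· · · · · · · ·│5
4│· · ♝ · · ♗ · ·│4
3│· · · · · · · ♘│3
2│♙ ♙ · ♛ ♙ ♙ ♙ ♙│2
1│· · ♔ · · ♗ · ♖│1
  ─────────────────
  a b c d e f g h

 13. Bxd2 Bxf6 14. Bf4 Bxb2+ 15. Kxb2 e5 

  a b c d e f g h
  ─────────────────
8│♜ · · · · ♜ ♚ ·│8
7│♟ ♟ ♟ · · ♟ · ♟│7
6│· · · · · · · ·│6
5│· · · · ♟ · · ·│5
4│· · ♝ · · ♗ · ·│4
3│· · · · · · · ♘│3
2│♙ ♔ · · ♙ ♙ ♙ ♙│2
1│· · · · · ♗ · ♖│1
  ─────────────────
  a b c d e f g h



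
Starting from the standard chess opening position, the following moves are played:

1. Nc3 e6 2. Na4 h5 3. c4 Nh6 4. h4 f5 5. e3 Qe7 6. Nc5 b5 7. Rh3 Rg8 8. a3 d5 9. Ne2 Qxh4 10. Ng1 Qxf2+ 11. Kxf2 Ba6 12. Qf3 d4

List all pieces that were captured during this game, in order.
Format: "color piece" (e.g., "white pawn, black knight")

Tracking captures:
  Qxh4: captured white pawn
  Qxf2+: captured white pawn
  Kxf2: captured black queen

white pawn, white pawn, black queen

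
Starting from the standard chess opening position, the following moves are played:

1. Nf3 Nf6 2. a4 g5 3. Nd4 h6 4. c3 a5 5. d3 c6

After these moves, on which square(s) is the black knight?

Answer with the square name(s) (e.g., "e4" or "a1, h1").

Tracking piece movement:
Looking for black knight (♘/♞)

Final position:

  a b c d e f g h
  ─────────────────
8│♜ ♞ ♝ ♛ ♚ ♝ · ♜│8
7│· ♟ · ♟ ♟ ♟ · ·│7
6│· · ♟ · · ♞ · ♟│6
5│♟ · · · · · ♟ ·│5
4│♙ · · ♘ · · · ·│4
3│· · ♙ ♙ · · · ·│3
2│· ♙ · · ♙ ♙ ♙ ♙│2
1│♖ ♘ ♗ ♕ ♔ ♗ · ♖│1
  ─────────────────
  a b c d e f g h


b8, f6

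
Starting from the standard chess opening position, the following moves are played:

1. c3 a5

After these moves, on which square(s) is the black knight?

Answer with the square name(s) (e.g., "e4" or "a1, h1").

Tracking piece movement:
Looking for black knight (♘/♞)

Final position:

  a b c d e f g h
  ─────────────────
8│♜ ♞ ♝ ♛ ♚ ♝ ♞ ♜│8
7│· ♟ ♟ ♟ ♟ ♟ ♟ ♟│7
6│· · · · · · · ·│6
5│♟ · · · · · · ·│5
4│· · · · · · · ·│4
3│· · ♙ · · · · ·│3
2│♙ ♙ · ♙ ♙ ♙ ♙ ♙│2
1│♖ ♘ ♗ ♕ ♔ ♗ ♘ ♖│1
  ─────────────────
  a b c d e f g h


b8, g8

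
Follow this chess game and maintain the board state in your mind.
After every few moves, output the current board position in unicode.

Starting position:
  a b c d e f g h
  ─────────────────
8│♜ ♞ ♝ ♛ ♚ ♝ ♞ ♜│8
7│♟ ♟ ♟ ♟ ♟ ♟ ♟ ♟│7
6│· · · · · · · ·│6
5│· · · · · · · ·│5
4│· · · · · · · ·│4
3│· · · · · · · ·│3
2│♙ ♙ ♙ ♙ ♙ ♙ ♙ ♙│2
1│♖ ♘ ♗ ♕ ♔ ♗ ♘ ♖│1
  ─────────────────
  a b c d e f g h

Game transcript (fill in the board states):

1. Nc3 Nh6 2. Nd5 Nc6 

  a b c d e f g h
  ─────────────────
8│♜ · ♝ ♛ ♚ ♝ · ♜│8
7│♟ ♟ ♟ ♟ ♟ ♟ ♟ ♟│7
6│· · ♞ · · · · ♞│6
5│· · · ♘ · · · ·│5
4│· · · · · · · ·│4
3│· · · · · · · ·│3
2│♙ ♙ ♙ ♙ ♙ ♙ ♙ ♙│2
1│♖ · ♗ ♕ ♔ ♗ ♘ ♖│1
  ─────────────────
  a b c d e f g h

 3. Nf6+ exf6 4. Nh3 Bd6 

  a b c d e f g h
  ─────────────────
8│♜ · ♝ ♛ ♚ · · ♜│8
7│♟ ♟ ♟ ♟ · ♟ ♟ ♟│7
6│· · ♞ ♝ · ♟ · ♞│6
5│· · · · · · · ·│5
4│· · · · · · · ·│4
3│· · · · · · · ♘│3
2│♙ ♙ ♙ ♙ ♙ ♙ ♙ ♙│2
1│♖ · ♗ ♕ ♔ ♗ · ♖│1
  ─────────────────
  a b c d e f g h

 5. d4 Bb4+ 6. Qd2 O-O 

  a b c d e f g h
  ─────────────────
8│♜ · ♝ ♛ · ♜ ♚ ·│8
7│♟ ♟ ♟ ♟ · ♟ ♟ ♟│7
6│· · ♞ · · ♟ · ♞│6
5│· · · · · · · ·│5
4│· ♝ · ♙ · · · ·│4
3│· · · · · · · ♘│3
2│♙ ♙ ♙ ♕ ♙ ♙ ♙ ♙│2
1│♖ · ♗ · ♔ ♗ · ♖│1
  ─────────────────
  a b c d e f g h

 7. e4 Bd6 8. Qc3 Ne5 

  a b c d e f g h
  ─────────────────
8│♜ · ♝ ♛ · ♜ ♚ ·│8
7│♟ ♟ ♟ ♟ · ♟ ♟ ♟│7
6│· · · ♝ · ♟ · ♞│6
5│· · · · ♞ · · ·│5
4│· · · ♙ ♙ · · ·│4
3│· · ♕ · · · · ♘│3
2│♙ ♙ ♙ · · ♙ ♙ ♙│2
1│♖ · ♗ · ♔ ♗ · ♖│1
  ─────────────────
  a b c d e f g h

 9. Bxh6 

  a b c d e f g h
  ─────────────────
8│♜ · ♝ ♛ · ♜ ♚ ·│8
7│♟ ♟ ♟ ♟ · ♟ ♟ ♟│7
6│· · · ♝ · ♟ · ♗│6
5│· · · · ♞ · · ·│5
4│· · · ♙ ♙ · · ·│4
3│· · ♕ · · · · ♘│3
2│♙ ♙ ♙ · · ♙ ♙ ♙│2
1│♖ · · · ♔ ♗ · ♖│1
  ─────────────────
  a b c d e f g h


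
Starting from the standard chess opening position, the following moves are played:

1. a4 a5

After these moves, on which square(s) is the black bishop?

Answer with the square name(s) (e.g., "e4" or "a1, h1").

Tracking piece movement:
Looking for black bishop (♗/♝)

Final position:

  a b c d e f g h
  ─────────────────
8│♜ ♞ ♝ ♛ ♚ ♝ ♞ ♜│8
7│· ♟ ♟ ♟ ♟ ♟ ♟ ♟│7
6│· · · · · · · ·│6
5│♟ · · · · · · ·│5
4│♙ · · · · · · ·│4
3│· · · · · · · ·│3
2│· ♙ ♙ ♙ ♙ ♙ ♙ ♙│2
1│♖ ♘ ♗ ♕ ♔ ♗ ♘ ♖│1
  ─────────────────
  a b c d e f g h


c8, f8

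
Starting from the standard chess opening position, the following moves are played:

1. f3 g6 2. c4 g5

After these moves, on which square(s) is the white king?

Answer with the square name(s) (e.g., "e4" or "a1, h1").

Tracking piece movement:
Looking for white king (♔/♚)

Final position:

  a b c d e f g h
  ─────────────────
8│♜ ♞ ♝ ♛ ♚ ♝ ♞ ♜│8
7│♟ ♟ ♟ ♟ ♟ ♟ · ♟│7
6│· · · · · · · ·│6
5│· · · · · · ♟ ·│5
4│· · ♙ · · · · ·│4
3│· · · · · ♙ · ·│3
2│♙ ♙ · ♙ ♙ · ♙ ♙│2
1│♖ ♘ ♗ ♕ ♔ ♗ ♘ ♖│1
  ─────────────────
  a b c d e f g h


e1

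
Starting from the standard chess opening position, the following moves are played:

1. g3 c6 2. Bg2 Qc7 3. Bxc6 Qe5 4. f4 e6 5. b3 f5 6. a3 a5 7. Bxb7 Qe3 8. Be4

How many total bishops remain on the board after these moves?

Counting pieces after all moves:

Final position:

  a b c d e f g h
  ─────────────────
8│♜ ♞ ♝ · ♚ ♝ ♞ ♜│8
7│· · · ♟ · · ♟ ♟│7
6│· · · · ♟ · · ·│6
5│♟ · · · · ♟ · ·│5
4│· · · · ♗ ♙ · ·│4
3│♙ ♙ · · ♛ · ♙ ·│3
2│· · ♙ ♙ ♙ · · ♙│2
1│♖ ♘ ♗ ♕ ♔ · ♘ ♖│1
  ─────────────────
  a b c d e f g h


4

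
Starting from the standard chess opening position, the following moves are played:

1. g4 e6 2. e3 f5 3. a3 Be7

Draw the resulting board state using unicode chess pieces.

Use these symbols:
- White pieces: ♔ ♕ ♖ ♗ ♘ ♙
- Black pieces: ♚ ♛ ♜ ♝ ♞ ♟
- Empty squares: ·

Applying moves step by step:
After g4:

♜ ♞ ♝ ♛ ♚ ♝ ♞ ♜
♟ ♟ ♟ ♟ ♟ ♟ ♟ ♟
· · · · · · · ·
· · · · · · · ·
· · · · · · ♙ ·
· · · · · · · ·
♙ ♙ ♙ ♙ ♙ ♙ · ♙
♖ ♘ ♗ ♕ ♔ ♗ ♘ ♖


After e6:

♜ ♞ ♝ ♛ ♚ ♝ ♞ ♜
♟ ♟ ♟ ♟ · ♟ ♟ ♟
· · · · ♟ · · ·
· · · · · · · ·
· · · · · · ♙ ·
· · · · · · · ·
♙ ♙ ♙ ♙ ♙ ♙ · ♙
♖ ♘ ♗ ♕ ♔ ♗ ♘ ♖


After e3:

♜ ♞ ♝ ♛ ♚ ♝ ♞ ♜
♟ ♟ ♟ ♟ · ♟ ♟ ♟
· · · · ♟ · · ·
· · · · · · · ·
· · · · · · ♙ ·
· · · · ♙ · · ·
♙ ♙ ♙ ♙ · ♙ · ♙
♖ ♘ ♗ ♕ ♔ ♗ ♘ ♖


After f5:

♜ ♞ ♝ ♛ ♚ ♝ ♞ ♜
♟ ♟ ♟ ♟ · · ♟ ♟
· · · · ♟ · · ·
· · · · · ♟ · ·
· · · · · · ♙ ·
· · · · ♙ · · ·
♙ ♙ ♙ ♙ · ♙ · ♙
♖ ♘ ♗ ♕ ♔ ♗ ♘ ♖


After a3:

♜ ♞ ♝ ♛ ♚ ♝ ♞ ♜
♟ ♟ ♟ ♟ · · ♟ ♟
· · · · ♟ · · ·
· · · · · ♟ · ·
· · · · · · ♙ ·
♙ · · · ♙ · · ·
· ♙ ♙ ♙ · ♙ · ♙
♖ ♘ ♗ ♕ ♔ ♗ ♘ ♖


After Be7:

♜ ♞ ♝ ♛ ♚ · ♞ ♜
♟ ♟ ♟ ♟ ♝ · ♟ ♟
· · · · ♟ · · ·
· · · · · ♟ · ·
· · · · · · ♙ ·
♙ · · · ♙ · · ·
· ♙ ♙ ♙ · ♙ · ♙
♖ ♘ ♗ ♕ ♔ ♗ ♘ ♖



  a b c d e f g h
  ─────────────────
8│♜ ♞ ♝ ♛ ♚ · ♞ ♜│8
7│♟ ♟ ♟ ♟ ♝ · ♟ ♟│7
6│· · · · ♟ · · ·│6
5│· · · · · ♟ · ·│5
4│· · · · · · ♙ ·│4
3│♙ · · · ♙ · · ·│3
2│· ♙ ♙ ♙ · ♙ · ♙│2
1│♖ ♘ ♗ ♕ ♔ ♗ ♘ ♖│1
  ─────────────────
  a b c d e f g h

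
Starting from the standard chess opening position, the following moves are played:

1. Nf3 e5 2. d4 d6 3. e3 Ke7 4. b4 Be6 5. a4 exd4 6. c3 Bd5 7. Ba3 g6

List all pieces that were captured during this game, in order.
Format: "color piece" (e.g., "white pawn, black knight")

Tracking captures:
  exd4: captured white pawn

white pawn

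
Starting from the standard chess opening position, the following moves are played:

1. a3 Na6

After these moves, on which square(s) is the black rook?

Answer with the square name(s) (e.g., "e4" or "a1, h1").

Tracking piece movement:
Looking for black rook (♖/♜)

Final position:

  a b c d e f g h
  ─────────────────
8│♜ · ♝ ♛ ♚ ♝ ♞ ♜│8
7│♟ ♟ ♟ ♟ ♟ ♟ ♟ ♟│7
6│♞ · · · · · · ·│6
5│· · · · · · · ·│5
4│· · · · · · · ·│4
3│♙ · · · · · · ·│3
2│· ♙ ♙ ♙ ♙ ♙ ♙ ♙│2
1│♖ ♘ ♗ ♕ ♔ ♗ ♘ ♖│1
  ─────────────────
  a b c d e f g h


a8, h8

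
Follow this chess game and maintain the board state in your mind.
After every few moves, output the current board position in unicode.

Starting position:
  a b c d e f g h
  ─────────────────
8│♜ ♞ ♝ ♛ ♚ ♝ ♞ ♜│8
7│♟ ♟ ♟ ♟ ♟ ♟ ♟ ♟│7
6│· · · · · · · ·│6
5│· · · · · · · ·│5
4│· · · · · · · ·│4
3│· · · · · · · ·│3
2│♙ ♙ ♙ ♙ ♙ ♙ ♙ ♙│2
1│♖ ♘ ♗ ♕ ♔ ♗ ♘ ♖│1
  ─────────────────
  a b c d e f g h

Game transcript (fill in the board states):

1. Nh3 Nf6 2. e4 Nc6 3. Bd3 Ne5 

  a b c d e f g h
  ─────────────────
8│♜ · ♝ ♛ ♚ ♝ · ♜│8
7│♟ ♟ ♟ ♟ ♟ ♟ ♟ ♟│7
6│· · · · · ♞ · ·│6
5│· · · · ♞ · · ·│5
4│· · · · ♙ · · ·│4
3│· · · ♗ · · · ♘│3
2│♙ ♙ ♙ ♙ · ♙ ♙ ♙│2
1│♖ ♘ ♗ ♕ ♔ · · ♖│1
  ─────────────────
  a b c d e f g h

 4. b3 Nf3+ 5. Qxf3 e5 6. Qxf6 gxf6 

  a b c d e f g h
  ─────────────────
8│♜ · ♝ ♛ ♚ ♝ · ♜│8
7│♟ ♟ ♟ ♟ · ♟ · ♟│7
6│· · · · · ♟ · ·│6
5│· · · · ♟ · · ·│5
4│· · · · ♙ · · ·│4
3│· ♙ · ♗ · · · ♘│3
2│♙ · ♙ ♙ · ♙ ♙ ♙│2
1│♖ ♘ ♗ · ♔ · · ♖│1
  ─────────────────
  a b c d e f g h

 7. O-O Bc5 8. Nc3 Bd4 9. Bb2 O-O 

  a b c d e f g h
  ─────────────────
8│♜ · ♝ ♛ · ♜ ♚ ·│8
7│♟ ♟ ♟ ♟ · ♟ · ♟│7
6│· · · · · ♟ · ·│6
5│· · · · ♟ · · ·│5
4│· · · ♝ ♙ · · ·│4
3│· ♙ ♘ ♗ · · · ♘│3
2│♙ ♗ ♙ ♙ · ♙ ♙ ♙│2
1│♖ · · · · ♖ ♔ ·│1
  ─────────────────
  a b c d e f g h

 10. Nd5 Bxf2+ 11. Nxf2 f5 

  a b c d e f g h
  ─────────────────
8│♜ · ♝ ♛ · ♜ ♚ ·│8
7│♟ ♟ ♟ ♟ · ♟ · ♟│7
6│· · · · · · · ·│6
5│· · · ♘ ♟ ♟ · ·│5
4│· · · · ♙ · · ·│4
3│· ♙ · ♗ · · · ·│3
2│♙ ♗ ♙ ♙ · ♘ ♙ ♙│2
1│♖ · · · · ♖ ♔ ·│1
  ─────────────────
  a b c d e f g h
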